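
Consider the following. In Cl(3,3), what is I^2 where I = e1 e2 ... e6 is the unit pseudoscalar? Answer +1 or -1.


The pseudoscalar I = e1...e_n (product of all n generators) of Cl(p,q) satisfies I^2 = (-1)^(q + n(n-1)/2).
p = 3, q = 3, n = p + q = 6
n(n-1)/2 = 6 * 5 / 2 = 15
Exponent = q + n(n-1)/2 = 3 + 15 = 18
I^2 = (-1)^18 = +1


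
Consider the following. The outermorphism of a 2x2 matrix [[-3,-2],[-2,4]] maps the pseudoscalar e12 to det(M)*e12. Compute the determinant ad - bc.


The outermorphism of a linear map f sends e1^e2 to f(e1)^f(e2).
f(e1) = -3*e1 - 2*e2
f(e2) = -2*e1 + 4*e2
f(e1) ^ f(e2) = (-3*e1 - 2*e2) ^ (-2*e1 + 4*e2)
= (-3)*4*e12 + (-2)*(-2)*e21
= (-12 - 4)*e12
= -16*e12
Coefficient = -16


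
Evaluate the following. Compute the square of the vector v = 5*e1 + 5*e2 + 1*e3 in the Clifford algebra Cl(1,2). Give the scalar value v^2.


v^2 = sum of c_i^2 * e_i^2
Positive signature terms (e_i^2 = +1): 5^2 = 25
Negative signature terms (e_j^2 = -1): 5^2 + 1^2 = 26
v^2 = 25 - 26 = -1


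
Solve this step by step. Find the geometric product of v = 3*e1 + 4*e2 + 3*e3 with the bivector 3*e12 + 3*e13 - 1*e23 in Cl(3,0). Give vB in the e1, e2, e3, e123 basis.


vB has grade-1 (vector) and grade-3 (trivector) parts: vB = (v _| B) + (v ^ B).
Vector part <vB>_1:
  e1: -v2*b12 - v3*b13 = -(4)*(3) - (3)*(3) = -21
  e2: v1*b12 - v3*b23 = (3)*(3) - (3)*(-1) = 12
  e3: v1*b13 + v2*b23 = (3)*(3) + (4)*(-1) = 5
Trivector part <vB>_3:
  e123: v1*b23 - v2*b13 + v3*b12 = (3)*(-1) - (4)*(3) + (3)*(3) = -6
vB = -21*e1 + 12*e2 + 5*e3 - 6*e123


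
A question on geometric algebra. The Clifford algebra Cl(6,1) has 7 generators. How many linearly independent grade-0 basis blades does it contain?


Number of grade-k basis blades in Cl(p,q) with n = p + q is C(n, k).
n = 6 + 1 = 7
C(7, 0) = 7! / (0! * 7!)
= 5040 / (1 * 5040)
= 1


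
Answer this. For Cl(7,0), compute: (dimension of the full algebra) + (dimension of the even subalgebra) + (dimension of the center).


n = 7 + 0 = 7
Total dim = 2^7 = 128
Even subalgebra dim = 2^6 = 64
n is odd, so center dim = 2
Sum = 128 + 64 + 2 = 194


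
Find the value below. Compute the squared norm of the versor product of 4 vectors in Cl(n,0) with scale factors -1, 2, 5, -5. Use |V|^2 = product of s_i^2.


Each vector v_i has |v_i|^2 = s_i^2
Squared scales: (-1)^2 = 1, 2^2 = 4, 5^2 = 25, (-5)^2 = 25
|V|^2 = 1 * 4 * 25 * 25
= 2500


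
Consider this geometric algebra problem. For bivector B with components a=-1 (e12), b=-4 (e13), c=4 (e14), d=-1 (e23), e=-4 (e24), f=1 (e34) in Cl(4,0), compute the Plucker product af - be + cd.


Plucker relation: af - be + cd
a*f = (-1)*1 = -1
b*e = (-4)*(-4) = 16
c*d = 4*(-1) = -4
af - be + cd = -1 - 16 + (-4)
= -21


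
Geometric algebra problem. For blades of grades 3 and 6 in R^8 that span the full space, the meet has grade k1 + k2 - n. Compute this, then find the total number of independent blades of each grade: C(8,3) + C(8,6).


Meet grade = grade(A) + grade(B) - n
= 3 + 6 - 8 = 1
C(8,3) = 56
C(8,6) = 28
dim_A + dim_B = 56 + 28 = 84


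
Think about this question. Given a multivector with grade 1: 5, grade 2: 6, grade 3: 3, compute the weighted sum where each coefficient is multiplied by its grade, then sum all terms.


Grade-weighted sum = sum of grade_k * coefficient_k
1*5 = 5
2*6 = 12
3*3 = 9
Total = 5 + 12 + 9 = 26


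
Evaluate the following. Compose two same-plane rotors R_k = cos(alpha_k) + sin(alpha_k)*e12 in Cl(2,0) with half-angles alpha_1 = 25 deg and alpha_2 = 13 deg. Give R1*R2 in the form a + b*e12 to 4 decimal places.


Same-plane rotors commute and their half-angles add:
R1*R2 = cos(a1 + a2) + sin(a1 + a2)*e12.
a1 + a2 = 25 + 13 = 38 deg
cos(38 deg) = 0.7880
sin(38 deg) = 0.6157
R1*R2 = 0.7880 + 0.6157*e12


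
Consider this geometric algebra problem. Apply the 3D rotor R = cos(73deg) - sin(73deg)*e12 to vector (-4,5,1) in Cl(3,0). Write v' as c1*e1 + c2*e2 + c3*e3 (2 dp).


Rotor R = cos(73deg) - sin(73deg)*e12
Rotation angle theta = 2 * 73 = 146 degrees in the e12 plane (e1 -> e2).
The component perpendicular to the plane (e3) is invariant: v'_3 = v3 = 1.00
cos(146deg) = -0.8290, sin(146deg) = 0.5592
v'_1 = v1*cos(theta) - v2*sin(theta) = -4*(-0.8290) - 5*0.5592 = 0.52
v'_2 = v1*sin(theta) + v2*cos(theta) = -4*0.5592 + 5*(-0.8290) = -6.38
v' = 0.52*e1 - 6.38*e2 + 1.00*e3


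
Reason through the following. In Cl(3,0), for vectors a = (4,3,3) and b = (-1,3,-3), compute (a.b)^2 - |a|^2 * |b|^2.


a . b = 4*(-1) + 3*3 + 3*(-3)
= -4 + 9 + (-9) = -4
|a|^2 = 4^2 + 3^2 + 3^2 = 34
|b|^2 = (-1)^2 + 3^2 + (-3)^2 = 19
(a.b)^2 = (-4)^2 = 16
|a|^2 * |b|^2 = 34 * 19 = 646
Result = 16 - 646 = -630


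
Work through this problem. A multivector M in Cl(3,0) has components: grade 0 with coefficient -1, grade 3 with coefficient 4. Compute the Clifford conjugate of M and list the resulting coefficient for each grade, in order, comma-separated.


Clifford conjugate sign for grade k: (-1)^(k(k+1)/2)
Grade 0: (-1)^(0*1/2) = (-1)^0 = 1, coeff -1 -> -1
Grade 3: (-1)^(3*4/2) = (-1)^6 = 1, coeff 4 -> 4
Conjugated coefficients: -1, 4


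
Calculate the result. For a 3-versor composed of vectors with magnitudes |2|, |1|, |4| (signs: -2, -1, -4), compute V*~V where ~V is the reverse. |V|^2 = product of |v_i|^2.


Each vector v_i has |v_i|^2 = s_i^2
Squared scales: (-2)^2 = 4, (-1)^2 = 1, (-4)^2 = 16
|V|^2 = 4 * 1 * 16
= 64


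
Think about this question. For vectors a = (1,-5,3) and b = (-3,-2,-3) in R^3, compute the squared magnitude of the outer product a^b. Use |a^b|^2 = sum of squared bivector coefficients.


a wedge b = (a1*b2 - a2*b1)*e12 + (a1*b3 - a3*b1)*e13 + (a2*b3 - a3*b2)*e23
e12 coeff: 1*(-2) - (-5)*(-3) = -2 - 15 = -17
e13 coeff: 1*(-3) - 3*(-3) = -3 - (-9) = 6
e23 coeff: (-5)*(-3) - 3*(-2) = 15 - (-6) = 21
|a wedge b|^2 = (-17)^2 + 6^2 + 21^2
= 289 + 36 + 441
= 766


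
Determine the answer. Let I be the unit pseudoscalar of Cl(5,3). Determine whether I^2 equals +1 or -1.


The pseudoscalar I = e1...e_n (product of all n generators) of Cl(p,q) satisfies I^2 = (-1)^(q + n(n-1)/2).
p = 5, q = 3, n = p + q = 8
n(n-1)/2 = 8 * 7 / 2 = 28
Exponent = q + n(n-1)/2 = 3 + 28 = 31
I^2 = (-1)^31 = -1


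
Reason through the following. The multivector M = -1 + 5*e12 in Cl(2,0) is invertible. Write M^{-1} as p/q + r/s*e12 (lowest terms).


M = -1 + 5*e12, where e12^2 = -1.
Since M commutes with its reverse ~M = a - b*e12, M * ~M = a^2 - b^2*e12^2 = a^2 + b^2.
So M^{-1} = ~M / (a^2 + b^2) = (a - b*e12)/(a^2 + b^2).
a^2 + b^2 = 1 + 25 = 26
Scalar part = -1/26 = -1/26
Bivector coeff = -5/26 = -5/26
M^{-1} = -1/26 - 5/26*e12


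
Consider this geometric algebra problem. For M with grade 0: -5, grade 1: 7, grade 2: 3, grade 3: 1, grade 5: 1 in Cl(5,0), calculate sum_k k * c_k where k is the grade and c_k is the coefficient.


Grade-weighted sum = sum of grade_k * coefficient_k
0*(-5) = 0
1*7 = 7
2*3 = 6
3*1 = 3
5*1 = 5
Total = 0 + 7 + 6 + 3 + 5 = 21


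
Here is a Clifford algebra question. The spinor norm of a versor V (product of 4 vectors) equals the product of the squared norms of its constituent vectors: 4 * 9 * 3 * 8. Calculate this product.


Spinor norm N(V) = |v1|^2 * |v2|^2 * ... * |v4|^2
= 4 * 9 * 3 * 8
Running product: 4, 36, 108, 864
N(V) = 864


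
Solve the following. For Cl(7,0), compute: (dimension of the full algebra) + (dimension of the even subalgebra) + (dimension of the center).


n = 7 + 0 = 7
Total dim = 2^7 = 128
Even subalgebra dim = 2^6 = 64
n is odd, so center dim = 2
Sum = 128 + 64 + 2 = 194


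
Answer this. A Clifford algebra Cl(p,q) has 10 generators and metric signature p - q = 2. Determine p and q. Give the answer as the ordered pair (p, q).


We need p + q = 10 and p - q = 2.
Adding: 2p = 10 + 2 = 12, so p = 6.
Then q = 10 - 6 = 4.
(p, q) = (6, 4)


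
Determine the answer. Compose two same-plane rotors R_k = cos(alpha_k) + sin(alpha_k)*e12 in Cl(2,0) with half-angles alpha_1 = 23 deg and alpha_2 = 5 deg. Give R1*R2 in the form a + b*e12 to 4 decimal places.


Same-plane rotors commute and their half-angles add:
R1*R2 = cos(a1 + a2) + sin(a1 + a2)*e12.
a1 + a2 = 23 + 5 = 28 deg
cos(28 deg) = 0.8829
sin(28 deg) = 0.4695
R1*R2 = 0.8829 + 0.4695*e12


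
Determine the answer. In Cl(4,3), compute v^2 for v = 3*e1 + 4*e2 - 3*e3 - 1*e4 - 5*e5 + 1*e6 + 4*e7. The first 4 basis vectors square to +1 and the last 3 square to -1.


v^2 = sum of c_i^2 * e_i^2
Positive signature terms (e_i^2 = +1): 3^2 + 4^2 + (-3)^2 + (-1)^2 = 35
Negative signature terms (e_j^2 = -1): (-5)^2 + 1^2 + 4^2 = 42
v^2 = 35 - 42 = -7


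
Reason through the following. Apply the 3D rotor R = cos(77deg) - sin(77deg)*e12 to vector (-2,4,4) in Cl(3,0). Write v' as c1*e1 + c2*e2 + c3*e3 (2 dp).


Rotor R = cos(77deg) - sin(77deg)*e12
Rotation angle theta = 2 * 77 = 154 degrees in the e12 plane (e1 -> e2).
The component perpendicular to the plane (e3) is invariant: v'_3 = v3 = 4.00
cos(154deg) = -0.8988, sin(154deg) = 0.4384
v'_1 = v1*cos(theta) - v2*sin(theta) = -2*(-0.8988) - 4*0.4384 = 0.04
v'_2 = v1*sin(theta) + v2*cos(theta) = -2*0.4384 + 4*(-0.8988) = -4.47
v' = 0.04*e1 - 4.47*e2 + 4.00*e3


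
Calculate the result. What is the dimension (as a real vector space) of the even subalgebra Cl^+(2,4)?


Even subalgebra dimension = 2^(n-1)
n = 2 + 4 = 6
2^(6 - 1) = 2^5 = 32
Verification: sum of C(6,k) for even k = 1 + 15 + 15 + 1 = 32
Result = 32


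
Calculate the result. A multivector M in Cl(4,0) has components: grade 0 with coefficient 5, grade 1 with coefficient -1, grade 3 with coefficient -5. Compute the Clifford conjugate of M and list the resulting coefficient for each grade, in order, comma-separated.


Clifford conjugate sign for grade k: (-1)^(k(k+1)/2)
Grade 0: (-1)^(0*1/2) = (-1)^0 = 1, coeff 5 -> 5
Grade 1: (-1)^(1*2/2) = (-1)^1 = -1, coeff -1 -> 1
Grade 3: (-1)^(3*4/2) = (-1)^6 = 1, coeff -5 -> -5
Conjugated coefficients: 5, 1, -5


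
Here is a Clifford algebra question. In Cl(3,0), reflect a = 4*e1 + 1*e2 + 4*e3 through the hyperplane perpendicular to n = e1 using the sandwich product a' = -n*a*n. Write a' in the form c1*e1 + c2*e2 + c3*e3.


Reflection formula: a' = -n*a*n, with n = e1 (unit vector, n^2 = 1).
For reflection through hyperplane perp to e1:
The component along e1 flips sign, others stay.
a = (4, 1, 4)
a' = (-4, 1, 4)
a' = -4*e1 + 1*e2 + 4*e3


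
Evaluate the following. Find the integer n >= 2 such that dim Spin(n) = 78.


dim Spin(n) = dim so(n) = n(n-1)/2.
Solve n(n-1)/2 = 78, i.e. n^2 - n - 156 = 0.
Discriminant = 1 + 8*78 = 625
n = (1 + sqrt(625))/2 = (1 + 25)/2 = 13


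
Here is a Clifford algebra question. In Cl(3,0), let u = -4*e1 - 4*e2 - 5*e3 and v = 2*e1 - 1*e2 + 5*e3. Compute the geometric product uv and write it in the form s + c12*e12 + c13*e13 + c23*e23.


In Cl(3,0): e_i^2 = 1, e_ie_j = -e_je_i for i != j.
Scalar part = u . v = (-4)*2 + (-4)*(-1) + (-5)*5
= -8 + 4 + (-25) = -29
e12 coeff = (-4)*(-1) - (-4)*2 = 4 - (-8) = 12
e13 coeff = (-4)*5 - (-5)*2 = -20 - (-10) = -10
e23 coeff = (-4)*5 - (-5)*(-1) = -20 - 5 = -25
uv = -29 + 12*e12 - 10*e13 - 25*e23


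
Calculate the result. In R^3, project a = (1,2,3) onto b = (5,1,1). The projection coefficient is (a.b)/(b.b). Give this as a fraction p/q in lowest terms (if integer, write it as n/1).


Projection coefficient = (a . b) / (b . b)
a . b = 1*5 + 2*1 + 3*1
= 5 + 2 + 3 = 10
b . b = 5^2 + 1^2 + 1^2
= 25 + 1 + 1 = 27
Coefficient = 10/27
In lowest terms: 10/27


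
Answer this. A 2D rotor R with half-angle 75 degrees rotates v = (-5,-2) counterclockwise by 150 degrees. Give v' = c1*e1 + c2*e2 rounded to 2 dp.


Rotor R = cos(75deg) - sin(75deg)*e12
Rotation angle theta = 2 * 75 = 150 degrees
v' = R*v*~R rotates v by theta.
cos(150deg) = -0.8660, sin(150deg) = 0.5000
v'_1 = -5*cos(150deg) - (-2)*sin(150deg)
= -5*(-0.8660) - (-2)*0.5000
= 5.33
v'_2 = -5*sin(150deg) + (-2)*cos(150deg)
= -5*0.5000 + (-2)*(-0.8660)
= -0.77
v' = 5.33*e1 - 0.77*e2


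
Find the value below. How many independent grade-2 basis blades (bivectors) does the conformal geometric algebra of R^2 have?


The conformal model of R^2 uses Cl(3,1) with m = 2 + 2 = 4 generators.
Number of grade-2 blades = C(m, 2) = C(4, 2)
= 4*3/2 = 6


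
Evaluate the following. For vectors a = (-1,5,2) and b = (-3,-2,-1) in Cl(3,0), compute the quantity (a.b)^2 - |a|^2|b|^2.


a . b = (-1)*(-3) + 5*(-2) + 2*(-1)
= 3 + (-10) + (-2) = -9
|a|^2 = (-1)^2 + 5^2 + 2^2 = 30
|b|^2 = (-3)^2 + (-2)^2 + (-1)^2 = 14
(a.b)^2 = (-9)^2 = 81
|a|^2 * |b|^2 = 30 * 14 = 420
Result = 81 - 420 = -339


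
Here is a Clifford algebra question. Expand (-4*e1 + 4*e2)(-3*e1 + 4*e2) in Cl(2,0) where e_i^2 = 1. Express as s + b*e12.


Expand: (-4*e1 + 4*e2)(-3*e1 + 4*e2)
= (-4)*(-3)*e1e1 + (-4)*4*e1e2 + 4*(-3)*e2e1 + 4*4*e2e2
Using e1^2 = e2^2 = 1, e2e1 = -e1e2:
Scalar part s = (-4)*(-3) + 4*4 = 12 + 16 = 28
Bivector part b = (-4)*4 - 4*(-3) = -16 - (-12) = -4
uv = 28 - 4*e12


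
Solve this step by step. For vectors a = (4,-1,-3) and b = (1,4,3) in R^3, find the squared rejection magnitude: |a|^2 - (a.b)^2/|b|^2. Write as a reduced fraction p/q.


|a|^2 = 4^2 + (-1)^2 + (-3)^2 = 26
|b|^2 = 1^2 + 4^2 + 3^2 = 26
a . b = 4*1 + (-1)*4 + (-3)*3 = -9
(a.b)^2 = (-9)^2 = 81
|rej|^2 = 26 - 81/26
= (676 - 81)/26
= 595/26
In lowest terms: 595/26


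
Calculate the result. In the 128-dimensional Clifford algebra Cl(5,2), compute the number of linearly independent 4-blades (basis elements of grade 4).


Number of grade-k basis blades in Cl(p,q) with n = p + q is C(n, k).
n = 5 + 2 = 7
C(7, 4) = 7! / (4! * 3!)
= 5040 / (24 * 6)
= 35


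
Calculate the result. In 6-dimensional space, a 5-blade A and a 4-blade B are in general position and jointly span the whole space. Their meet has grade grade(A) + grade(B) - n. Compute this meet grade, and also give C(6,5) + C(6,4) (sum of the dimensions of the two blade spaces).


Meet grade = grade(A) + grade(B) - n
= 5 + 4 - 6 = 3
C(6,5) = 6
C(6,4) = 15
dim_A + dim_B = 6 + 15 = 21


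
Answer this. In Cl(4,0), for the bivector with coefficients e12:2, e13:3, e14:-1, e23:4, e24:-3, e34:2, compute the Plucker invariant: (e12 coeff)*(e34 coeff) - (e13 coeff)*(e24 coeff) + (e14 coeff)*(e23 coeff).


Plucker relation: af - be + cd
a*f = 2*2 = 4
b*e = 3*(-3) = -9
c*d = (-1)*4 = -4
af - be + cd = 4 - (-9) + (-4)
= 9


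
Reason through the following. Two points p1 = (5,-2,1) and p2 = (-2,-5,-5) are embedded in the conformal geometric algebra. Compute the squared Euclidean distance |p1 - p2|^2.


p1 - p2 = (7, 3, 6)
|p1 - p2|^2 = 7^2 + 3^2 + 6^2
= 49 + 9 + 36
= 94


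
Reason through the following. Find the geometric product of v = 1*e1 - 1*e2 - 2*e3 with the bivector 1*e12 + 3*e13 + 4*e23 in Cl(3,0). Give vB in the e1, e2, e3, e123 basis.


vB has grade-1 (vector) and grade-3 (trivector) parts: vB = (v _| B) + (v ^ B).
Vector part <vB>_1:
  e1: -v2*b12 - v3*b13 = -(-1)*(1) - (-2)*(3) = 7
  e2: v1*b12 - v3*b23 = (1)*(1) - (-2)*(4) = 9
  e3: v1*b13 + v2*b23 = (1)*(3) + (-1)*(4) = -1
Trivector part <vB>_3:
  e123: v1*b23 - v2*b13 + v3*b12 = (1)*(4) - (-1)*(3) + (-2)*(1) = 5
vB = 7*e1 + 9*e2 - 1*e3 + 5*e123


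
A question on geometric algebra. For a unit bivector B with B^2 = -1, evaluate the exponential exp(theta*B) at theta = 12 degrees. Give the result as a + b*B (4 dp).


For a unit bivector B with B^2 = -1, the exponential series gives
e^(theta*B) = cos(theta) + sin(theta)*B (the GA analogue of Euler's formula).
theta = 12 degrees = 0.20944 rad
cos(12 deg) = 0.9781
sin(12 deg) = 0.2079
exp(theta*B) = 0.9781 + 0.2079*B


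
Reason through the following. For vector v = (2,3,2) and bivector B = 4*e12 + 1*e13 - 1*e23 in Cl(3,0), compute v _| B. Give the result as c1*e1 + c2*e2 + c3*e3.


Left contraction v _| B = <vB>_1 (grade-1 part of the geometric product vB).
Using e1_|e12 = e2, e2_|e12 = -e1, e1_|e13 = e3, e3_|e13 = -e1, e2_|e23 = e3, e3_|e23 = -e2:
e1 coeff: -v2*b12 - v3*b13 = -(3)*(4) - (2)*(1) = -14
e2 coeff: v1*b12 - v3*b23 = (2)*(4) - (2)*(-1) = 10
e3 coeff: v1*b13 + v2*b23 = (2)*(1) + (3)*(-1) = -1
v _| B = -14*e1 + 10*e2 - 1*e3


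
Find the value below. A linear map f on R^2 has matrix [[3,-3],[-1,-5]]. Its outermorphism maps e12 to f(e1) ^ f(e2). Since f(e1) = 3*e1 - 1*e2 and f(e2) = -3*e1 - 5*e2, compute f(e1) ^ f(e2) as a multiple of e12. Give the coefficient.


The outermorphism of a linear map f sends e1^e2 to f(e1)^f(e2).
f(e1) = 3*e1 - 1*e2
f(e2) = -3*e1 - 5*e2
f(e1) ^ f(e2) = (3*e1 - 1*e2) ^ (-3*e1 - 5*e2)
= 3*(-5)*e12 + (-1)*(-3)*e21
= (-15 - 3)*e12
= -18*e12
Coefficient = -18


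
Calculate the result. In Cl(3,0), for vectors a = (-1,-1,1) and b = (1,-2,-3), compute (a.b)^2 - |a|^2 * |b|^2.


a . b = (-1)*1 + (-1)*(-2) + 1*(-3)
= -1 + 2 + (-3) = -2
|a|^2 = (-1)^2 + (-1)^2 + 1^2 = 3
|b|^2 = 1^2 + (-2)^2 + (-3)^2 = 14
(a.b)^2 = (-2)^2 = 4
|a|^2 * |b|^2 = 3 * 14 = 42
Result = 4 - 42 = -38


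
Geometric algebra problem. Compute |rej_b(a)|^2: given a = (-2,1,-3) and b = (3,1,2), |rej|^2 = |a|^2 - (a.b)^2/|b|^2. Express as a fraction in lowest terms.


|a|^2 = (-2)^2 + 1^2 + (-3)^2 = 14
|b|^2 = 3^2 + 1^2 + 2^2 = 14
a . b = (-2)*3 + 1*1 + (-3)*2 = -11
(a.b)^2 = (-11)^2 = 121
|rej|^2 = 14 - 121/14
= (196 - 121)/14
= 75/14
In lowest terms: 75/14


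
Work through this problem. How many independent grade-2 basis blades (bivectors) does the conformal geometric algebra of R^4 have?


The conformal model of R^4 uses Cl(5,1) with m = 4 + 2 = 6 generators.
Number of grade-2 blades = C(m, 2) = C(6, 2)
= 6*5/2 = 15


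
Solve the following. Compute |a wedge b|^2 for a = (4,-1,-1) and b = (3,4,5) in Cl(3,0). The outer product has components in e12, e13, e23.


a wedge b = (a1*b2 - a2*b1)*e12 + (a1*b3 - a3*b1)*e13 + (a2*b3 - a3*b2)*e23
e12 coeff: 4*4 - (-1)*3 = 16 - (-3) = 19
e13 coeff: 4*5 - (-1)*3 = 20 - (-3) = 23
e23 coeff: (-1)*5 - (-1)*4 = -5 - (-4) = -1
|a wedge b|^2 = 19^2 + 23^2 + (-1)^2
= 361 + 529 + 1
= 891


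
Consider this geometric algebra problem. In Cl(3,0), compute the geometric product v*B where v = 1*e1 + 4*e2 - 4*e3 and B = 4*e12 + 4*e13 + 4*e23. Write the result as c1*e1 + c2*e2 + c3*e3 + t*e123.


vB has grade-1 (vector) and grade-3 (trivector) parts: vB = (v _| B) + (v ^ B).
Vector part <vB>_1:
  e1: -v2*b12 - v3*b13 = -(4)*(4) - (-4)*(4) = 0
  e2: v1*b12 - v3*b23 = (1)*(4) - (-4)*(4) = 20
  e3: v1*b13 + v2*b23 = (1)*(4) + (4)*(4) = 20
Trivector part <vB>_3:
  e123: v1*b23 - v2*b13 + v3*b12 = (1)*(4) - (4)*(4) + (-4)*(4) = -28
vB = 0*e1 + 20*e2 + 20*e3 - 28*e123


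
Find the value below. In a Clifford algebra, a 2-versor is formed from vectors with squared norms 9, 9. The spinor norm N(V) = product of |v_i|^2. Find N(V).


Spinor norm N(V) = |v1|^2 * |v2|^2 * ... * |v2|^2
= 9 * 9
Running product: 9, 81
N(V) = 81


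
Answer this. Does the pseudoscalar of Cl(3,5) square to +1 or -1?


The pseudoscalar I = e1...e_n (product of all n generators) of Cl(p,q) satisfies I^2 = (-1)^(q + n(n-1)/2).
p = 3, q = 5, n = p + q = 8
n(n-1)/2 = 8 * 7 / 2 = 28
Exponent = q + n(n-1)/2 = 5 + 28 = 33
I^2 = (-1)^33 = -1


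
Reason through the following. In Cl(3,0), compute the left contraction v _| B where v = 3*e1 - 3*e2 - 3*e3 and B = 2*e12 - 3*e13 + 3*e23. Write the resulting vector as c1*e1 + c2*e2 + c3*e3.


Left contraction v _| B = <vB>_1 (grade-1 part of the geometric product vB).
Using e1_|e12 = e2, e2_|e12 = -e1, e1_|e13 = e3, e3_|e13 = -e1, e2_|e23 = e3, e3_|e23 = -e2:
e1 coeff: -v2*b12 - v3*b13 = -(-3)*(2) - (-3)*(-3) = -3
e2 coeff: v1*b12 - v3*b23 = (3)*(2) - (-3)*(3) = 15
e3 coeff: v1*b13 + v2*b23 = (3)*(-3) + (-3)*(3) = -18
v _| B = -3*e1 + 15*e2 - 18*e3


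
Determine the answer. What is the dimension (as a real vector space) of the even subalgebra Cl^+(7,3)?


Even subalgebra dimension = 2^(n-1)
n = 7 + 3 = 10
2^(10 - 1) = 2^9 = 512
Verification: sum of C(10,k) for even k = 1 + 45 + 210 + 210 + 45 + 1 = 512
Result = 512


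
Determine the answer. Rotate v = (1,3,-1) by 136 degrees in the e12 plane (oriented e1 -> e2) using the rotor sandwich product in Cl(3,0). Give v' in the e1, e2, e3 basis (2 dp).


Rotor R = cos(68deg) - sin(68deg)*e12
Rotation angle theta = 2 * 68 = 136 degrees in the e12 plane (e1 -> e2).
The component perpendicular to the plane (e3) is invariant: v'_3 = v3 = -1.00
cos(136deg) = -0.7193, sin(136deg) = 0.6947
v'_1 = v1*cos(theta) - v2*sin(theta) = 1*(-0.7193) - 3*0.6947 = -2.80
v'_2 = v1*sin(theta) + v2*cos(theta) = 1*0.6947 + 3*(-0.7193) = -1.46
v' = -2.80*e1 - 1.46*e2 - 1.00*e3


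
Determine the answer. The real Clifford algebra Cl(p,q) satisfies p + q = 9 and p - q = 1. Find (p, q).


We need p + q = 9 and p - q = 1.
Adding: 2p = 9 + 1 = 10, so p = 5.
Then q = 9 - 5 = 4.
(p, q) = (5, 4)


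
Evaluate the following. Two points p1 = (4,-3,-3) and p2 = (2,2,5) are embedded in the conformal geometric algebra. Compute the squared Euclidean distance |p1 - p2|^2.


p1 - p2 = (2, -5, -8)
|p1 - p2|^2 = 2^2 + (-5)^2 + (-8)^2
= 4 + 25 + 64
= 93


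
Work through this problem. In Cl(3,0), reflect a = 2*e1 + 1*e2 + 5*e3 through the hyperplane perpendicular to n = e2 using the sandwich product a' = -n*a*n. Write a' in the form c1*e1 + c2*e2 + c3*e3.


Reflection formula: a' = -n*a*n, with n = e2 (unit vector, n^2 = 1).
For reflection through hyperplane perp to e2:
The component along e2 flips sign, others stay.
a = (2, 1, 5)
a' = (2, -1, 5)
a' = 2*e1 - 1*e2 + 5*e3


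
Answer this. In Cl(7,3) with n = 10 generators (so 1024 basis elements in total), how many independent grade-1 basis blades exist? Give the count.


Number of grade-k basis blades in Cl(p,q) with n = p + q is C(n, k).
n = 7 + 3 = 10
C(10, 1) = 10! / (1! * 9!)
= 3628800 / (1 * 362880)
= 10


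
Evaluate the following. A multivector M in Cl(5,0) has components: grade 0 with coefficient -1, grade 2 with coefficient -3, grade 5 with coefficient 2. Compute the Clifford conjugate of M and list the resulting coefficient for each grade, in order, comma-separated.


Clifford conjugate sign for grade k: (-1)^(k(k+1)/2)
Grade 0: (-1)^(0*1/2) = (-1)^0 = 1, coeff -1 -> -1
Grade 2: (-1)^(2*3/2) = (-1)^3 = -1, coeff -3 -> 3
Grade 5: (-1)^(5*6/2) = (-1)^15 = -1, coeff 2 -> -2
Conjugated coefficients: -1, 3, -2


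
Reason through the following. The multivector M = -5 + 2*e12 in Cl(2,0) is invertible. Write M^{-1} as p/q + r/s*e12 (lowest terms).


M = -5 + 2*e12, where e12^2 = -1.
Since M commutes with its reverse ~M = a - b*e12, M * ~M = a^2 - b^2*e12^2 = a^2 + b^2.
So M^{-1} = ~M / (a^2 + b^2) = (a - b*e12)/(a^2 + b^2).
a^2 + b^2 = 25 + 4 = 29
Scalar part = -5/29 = -5/29
Bivector coeff = -2/29 = -2/29
M^{-1} = -5/29 - 2/29*e12


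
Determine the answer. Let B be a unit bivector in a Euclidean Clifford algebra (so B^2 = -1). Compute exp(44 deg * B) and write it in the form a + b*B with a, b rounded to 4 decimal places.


For a unit bivector B with B^2 = -1, the exponential series gives
e^(theta*B) = cos(theta) + sin(theta)*B (the GA analogue of Euler's formula).
theta = 44 degrees = 0.767945 rad
cos(44 deg) = 0.7193
sin(44 deg) = 0.6947
exp(theta*B) = 0.7193 + 0.6947*B


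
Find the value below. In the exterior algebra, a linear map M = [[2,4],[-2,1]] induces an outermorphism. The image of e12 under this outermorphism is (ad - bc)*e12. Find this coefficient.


The outermorphism of a linear map f sends e1^e2 to f(e1)^f(e2).
f(e1) = 2*e1 - 2*e2
f(e2) = 4*e1 + 1*e2
f(e1) ^ f(e2) = (2*e1 - 2*e2) ^ (4*e1 + 1*e2)
= 2*1*e12 + (-2)*4*e21
= (2 - (-8))*e12
= 10*e12
Coefficient = 10


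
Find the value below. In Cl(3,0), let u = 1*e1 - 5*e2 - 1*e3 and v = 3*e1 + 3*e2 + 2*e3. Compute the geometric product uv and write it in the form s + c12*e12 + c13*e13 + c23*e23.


In Cl(3,0): e_i^2 = 1, e_ie_j = -e_je_i for i != j.
Scalar part = u . v = 1*3 + (-5)*3 + (-1)*2
= 3 + (-15) + (-2) = -14
e12 coeff = 1*3 - (-5)*3 = 3 - (-15) = 18
e13 coeff = 1*2 - (-1)*3 = 2 - (-3) = 5
e23 coeff = (-5)*2 - (-1)*3 = -10 - (-3) = -7
uv = -14 + 18*e12 + 5*e13 - 7*e23


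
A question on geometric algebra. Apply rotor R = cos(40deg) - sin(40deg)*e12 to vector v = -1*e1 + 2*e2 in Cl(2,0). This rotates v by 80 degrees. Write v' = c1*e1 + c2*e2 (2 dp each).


Rotor R = cos(40deg) - sin(40deg)*e12
Rotation angle theta = 2 * 40 = 80 degrees
v' = R*v*~R rotates v by theta.
cos(80deg) = 0.1736, sin(80deg) = 0.9848
v'_1 = -1*cos(80deg) - 2*sin(80deg)
= -1*0.1736 - 2*0.9848
= -2.14
v'_2 = -1*sin(80deg) + 2*cos(80deg)
= -1*0.9848 + 2*0.1736
= -0.64
v' = -2.14*e1 - 0.64*e2


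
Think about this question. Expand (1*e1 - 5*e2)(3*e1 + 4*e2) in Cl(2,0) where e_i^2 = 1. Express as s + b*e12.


Expand: (1*e1 - 5*e2)(3*e1 + 4*e2)
= 1*3*e1e1 + 1*4*e1e2 + (-5)*3*e2e1 + (-5)*4*e2e2
Using e1^2 = e2^2 = 1, e2e1 = -e1e2:
Scalar part s = 1*3 + (-5)*4 = 3 + (-20) = -17
Bivector part b = 1*4 - (-5)*3 = 4 - (-15) = 19
uv = -17 + 19*e12


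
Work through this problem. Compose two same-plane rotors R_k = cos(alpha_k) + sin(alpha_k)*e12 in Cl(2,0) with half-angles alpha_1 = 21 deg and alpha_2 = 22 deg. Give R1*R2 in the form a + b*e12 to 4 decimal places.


Same-plane rotors commute and their half-angles add:
R1*R2 = cos(a1 + a2) + sin(a1 + a2)*e12.
a1 + a2 = 21 + 22 = 43 deg
cos(43 deg) = 0.7314
sin(43 deg) = 0.6820
R1*R2 = 0.7314 + 0.6820*e12


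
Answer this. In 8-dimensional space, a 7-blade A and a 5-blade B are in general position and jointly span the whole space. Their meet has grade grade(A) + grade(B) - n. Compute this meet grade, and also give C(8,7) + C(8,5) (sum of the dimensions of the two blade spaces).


Meet grade = grade(A) + grade(B) - n
= 7 + 5 - 8 = 4
C(8,7) = 8
C(8,5) = 56
dim_A + dim_B = 8 + 56 = 64


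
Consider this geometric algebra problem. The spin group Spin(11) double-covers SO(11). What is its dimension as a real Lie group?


Spin(n) double-covers SO(n); both have Lie algebra so(n) of dimension n(n-1)/2.
n = 11
n(n-1) = 11 * 10 = 110
dim Spin(11) = 110/2 = 55


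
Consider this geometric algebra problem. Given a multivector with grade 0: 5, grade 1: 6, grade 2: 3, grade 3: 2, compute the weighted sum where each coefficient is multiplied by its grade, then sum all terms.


Grade-weighted sum = sum of grade_k * coefficient_k
0*5 = 0
1*6 = 6
2*3 = 6
3*2 = 6
Total = 0 + 6 + 6 + 6 = 18


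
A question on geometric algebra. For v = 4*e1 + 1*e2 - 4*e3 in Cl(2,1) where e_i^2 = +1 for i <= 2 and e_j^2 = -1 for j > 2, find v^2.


v^2 = sum of c_i^2 * e_i^2
Positive signature terms (e_i^2 = +1): 4^2 + 1^2 = 17
Negative signature terms (e_j^2 = -1): (-4)^2 = 16
v^2 = 17 - 16 = 1


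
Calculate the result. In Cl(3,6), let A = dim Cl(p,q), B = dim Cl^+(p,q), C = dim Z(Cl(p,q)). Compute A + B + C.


n = 3 + 6 = 9
Total dim = 2^9 = 512
Even subalgebra dim = 2^8 = 256
n is odd, so center dim = 2
Sum = 512 + 256 + 2 = 770


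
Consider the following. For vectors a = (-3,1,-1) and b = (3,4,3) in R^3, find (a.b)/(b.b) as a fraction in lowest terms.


Projection coefficient = (a . b) / (b . b)
a . b = (-3)*3 + 1*4 + (-1)*3
= -9 + 4 + (-3) = -8
b . b = 3^2 + 4^2 + 3^2
= 9 + 16 + 9 = 34
Coefficient = -8/34
In lowest terms: -4/17


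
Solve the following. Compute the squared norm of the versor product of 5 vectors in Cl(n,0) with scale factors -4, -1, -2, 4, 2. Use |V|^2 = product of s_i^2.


Each vector v_i has |v_i|^2 = s_i^2
Squared scales: (-4)^2 = 16, (-1)^2 = 1, (-2)^2 = 4, 4^2 = 16, 2^2 = 4
|V|^2 = 16 * 1 * 4 * 16 * 4
= 4096


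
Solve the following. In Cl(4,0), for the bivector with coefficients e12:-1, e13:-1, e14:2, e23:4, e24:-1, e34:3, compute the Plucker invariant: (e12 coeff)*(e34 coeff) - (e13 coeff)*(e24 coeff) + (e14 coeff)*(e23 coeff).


Plucker relation: af - be + cd
a*f = (-1)*3 = -3
b*e = (-1)*(-1) = 1
c*d = 2*4 = 8
af - be + cd = -3 - 1 + 8
= 4


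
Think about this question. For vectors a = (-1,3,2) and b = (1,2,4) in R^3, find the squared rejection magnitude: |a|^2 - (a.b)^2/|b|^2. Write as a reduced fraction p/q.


|a|^2 = (-1)^2 + 3^2 + 2^2 = 14
|b|^2 = 1^2 + 2^2 + 4^2 = 21
a . b = (-1)*1 + 3*2 + 2*4 = 13
(a.b)^2 = 13^2 = 169
|rej|^2 = 14 - 169/21
= (294 - 169)/21
= 125/21
In lowest terms: 125/21


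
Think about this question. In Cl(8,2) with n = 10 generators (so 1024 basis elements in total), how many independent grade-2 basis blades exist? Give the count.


Number of grade-k basis blades in Cl(p,q) with n = p + q is C(n, k).
n = 8 + 2 = 10
C(10, 2) = 10! / (2! * 8!)
= 3628800 / (2 * 40320)
= 45


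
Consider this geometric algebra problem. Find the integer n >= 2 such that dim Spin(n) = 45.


dim Spin(n) = dim so(n) = n(n-1)/2.
Solve n(n-1)/2 = 45, i.e. n^2 - n - 90 = 0.
Discriminant = 1 + 8*45 = 361
n = (1 + sqrt(361))/2 = (1 + 19)/2 = 10


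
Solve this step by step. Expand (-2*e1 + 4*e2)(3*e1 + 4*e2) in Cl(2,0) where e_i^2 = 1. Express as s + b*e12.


Expand: (-2*e1 + 4*e2)(3*e1 + 4*e2)
= (-2)*3*e1e1 + (-2)*4*e1e2 + 4*3*e2e1 + 4*4*e2e2
Using e1^2 = e2^2 = 1, e2e1 = -e1e2:
Scalar part s = (-2)*3 + 4*4 = -6 + 16 = 10
Bivector part b = (-2)*4 - 4*3 = -8 - 12 = -20
uv = 10 - 20*e12


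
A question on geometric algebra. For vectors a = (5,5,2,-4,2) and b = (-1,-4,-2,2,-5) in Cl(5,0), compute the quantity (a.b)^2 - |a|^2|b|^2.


a . b = 5*(-1) + 5*(-4) + 2*(-2) + (-4)*2 + 2*(-5)
= -5 + (-20) + (-4) + (-8) + (-10) = -47
|a|^2 = 5^2 + 5^2 + 2^2 + (-4)^2 + 2^2 = 74
|b|^2 = (-1)^2 + (-4)^2 + (-2)^2 + 2^2 + (-5)^2 = 50
(a.b)^2 = (-47)^2 = 2209
|a|^2 * |b|^2 = 74 * 50 = 3700
Result = 2209 - 3700 = -1491


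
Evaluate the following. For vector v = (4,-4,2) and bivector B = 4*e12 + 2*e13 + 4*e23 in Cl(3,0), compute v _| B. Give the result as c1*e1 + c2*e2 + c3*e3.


Left contraction v _| B = <vB>_1 (grade-1 part of the geometric product vB).
Using e1_|e12 = e2, e2_|e12 = -e1, e1_|e13 = e3, e3_|e13 = -e1, e2_|e23 = e3, e3_|e23 = -e2:
e1 coeff: -v2*b12 - v3*b13 = -(-4)*(4) - (2)*(2) = 12
e2 coeff: v1*b12 - v3*b23 = (4)*(4) - (2)*(4) = 8
e3 coeff: v1*b13 + v2*b23 = (4)*(2) + (-4)*(4) = -8
v _| B = 12*e1 + 8*e2 - 8*e3


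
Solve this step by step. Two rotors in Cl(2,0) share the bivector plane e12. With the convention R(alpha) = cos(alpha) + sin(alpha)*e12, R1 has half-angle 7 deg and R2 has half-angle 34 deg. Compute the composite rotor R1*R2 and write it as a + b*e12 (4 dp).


Same-plane rotors commute and their half-angles add:
R1*R2 = cos(a1 + a2) + sin(a1 + a2)*e12.
a1 + a2 = 7 + 34 = 41 deg
cos(41 deg) = 0.7547
sin(41 deg) = 0.6561
R1*R2 = 0.7547 + 0.6561*e12


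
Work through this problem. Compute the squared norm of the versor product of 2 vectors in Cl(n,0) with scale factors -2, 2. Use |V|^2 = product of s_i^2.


Each vector v_i has |v_i|^2 = s_i^2
Squared scales: (-2)^2 = 4, 2^2 = 4
|V|^2 = 4 * 4
= 16


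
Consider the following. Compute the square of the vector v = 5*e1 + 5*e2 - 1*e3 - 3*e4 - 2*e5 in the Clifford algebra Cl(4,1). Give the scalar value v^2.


v^2 = sum of c_i^2 * e_i^2
Positive signature terms (e_i^2 = +1): 5^2 + 5^2 + (-1)^2 + (-3)^2 = 60
Negative signature terms (e_j^2 = -1): (-2)^2 = 4
v^2 = 60 - 4 = 56


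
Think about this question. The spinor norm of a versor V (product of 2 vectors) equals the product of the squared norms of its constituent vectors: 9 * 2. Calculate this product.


Spinor norm N(V) = |v1|^2 * |v2|^2 * ... * |v2|^2
= 9 * 2
Running product: 9, 18
N(V) = 18


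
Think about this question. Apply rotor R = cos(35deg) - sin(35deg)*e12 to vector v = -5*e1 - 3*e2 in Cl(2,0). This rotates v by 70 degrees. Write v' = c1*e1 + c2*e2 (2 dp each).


Rotor R = cos(35deg) - sin(35deg)*e12
Rotation angle theta = 2 * 35 = 70 degrees
v' = R*v*~R rotates v by theta.
cos(70deg) = 0.3420, sin(70deg) = 0.9397
v'_1 = -5*cos(70deg) - (-3)*sin(70deg)
= -5*0.3420 - (-3)*0.9397
= 1.11
v'_2 = -5*sin(70deg) + (-3)*cos(70deg)
= -5*0.9397 + (-3)*0.3420
= -5.72
v' = 1.11*e1 - 5.72*e2


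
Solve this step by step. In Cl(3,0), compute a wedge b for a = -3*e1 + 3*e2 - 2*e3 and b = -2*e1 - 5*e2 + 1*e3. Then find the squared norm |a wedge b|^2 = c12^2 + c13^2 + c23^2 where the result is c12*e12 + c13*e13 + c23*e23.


a wedge b = (a1*b2 - a2*b1)*e12 + (a1*b3 - a3*b1)*e13 + (a2*b3 - a3*b2)*e23
e12 coeff: (-3)*(-5) - 3*(-2) = 15 - (-6) = 21
e13 coeff: (-3)*1 - (-2)*(-2) = -3 - 4 = -7
e23 coeff: 3*1 - (-2)*(-5) = 3 - 10 = -7
|a wedge b|^2 = 21^2 + (-7)^2 + (-7)^2
= 441 + 49 + 49
= 539


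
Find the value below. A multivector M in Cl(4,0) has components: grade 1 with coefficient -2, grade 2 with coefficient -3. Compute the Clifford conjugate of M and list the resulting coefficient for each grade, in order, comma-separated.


Clifford conjugate sign for grade k: (-1)^(k(k+1)/2)
Grade 1: (-1)^(1*2/2) = (-1)^1 = -1, coeff -2 -> 2
Grade 2: (-1)^(2*3/2) = (-1)^3 = -1, coeff -3 -> 3
Conjugated coefficients: 2, 3


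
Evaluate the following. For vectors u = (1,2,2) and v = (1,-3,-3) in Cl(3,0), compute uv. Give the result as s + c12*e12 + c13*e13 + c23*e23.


In Cl(3,0): e_i^2 = 1, e_ie_j = -e_je_i for i != j.
Scalar part = u . v = 1*1 + 2*(-3) + 2*(-3)
= 1 + (-6) + (-6) = -11
e12 coeff = 1*(-3) - 2*1 = -3 - 2 = -5
e13 coeff = 1*(-3) - 2*1 = -3 - 2 = -5
e23 coeff = 2*(-3) - 2*(-3) = -6 - (-6) = 0
uv = -11 - 5*e12 - 5*e13 + 0*e23


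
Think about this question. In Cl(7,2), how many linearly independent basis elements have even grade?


Even subalgebra dimension = 2^(n-1)
n = 7 + 2 = 9
2^(9 - 1) = 2^8 = 256
Verification: sum of C(9,k) for even k = 1 + 36 + 126 + 84 + 9 = 256
Result = 256


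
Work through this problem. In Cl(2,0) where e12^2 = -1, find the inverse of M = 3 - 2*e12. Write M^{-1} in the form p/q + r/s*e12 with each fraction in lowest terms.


M = 3 - 2*e12, where e12^2 = -1.
Since M commutes with its reverse ~M = a - b*e12, M * ~M = a^2 - b^2*e12^2 = a^2 + b^2.
So M^{-1} = ~M / (a^2 + b^2) = (a - b*e12)/(a^2 + b^2).
a^2 + b^2 = 9 + 4 = 13
Scalar part = 3/13 = 3/13
Bivector coeff = 2/13 = 2/13
M^{-1} = 3/13 + 2/13*e12


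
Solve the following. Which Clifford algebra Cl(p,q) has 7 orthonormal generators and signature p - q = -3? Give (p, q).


We need p + q = 7 and p - q = -3.
Adding: 2p = 7 + (-3) = 4, so p = 2.
Then q = 7 - 2 = 5.
(p, q) = (2, 5)


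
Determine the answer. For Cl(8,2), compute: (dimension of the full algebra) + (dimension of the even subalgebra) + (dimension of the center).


n = 8 + 2 = 10
Total dim = 2^10 = 1024
Even subalgebra dim = 2^9 = 512
n is even, so center dim = 1
Sum = 1024 + 512 + 1 = 1537


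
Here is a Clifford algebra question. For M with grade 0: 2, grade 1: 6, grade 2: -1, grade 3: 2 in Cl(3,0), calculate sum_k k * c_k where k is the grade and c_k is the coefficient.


Grade-weighted sum = sum of grade_k * coefficient_k
0*2 = 0
1*6 = 6
2*(-1) = -2
3*2 = 6
Total = 0 + 6 + (-2) + 6 = 10


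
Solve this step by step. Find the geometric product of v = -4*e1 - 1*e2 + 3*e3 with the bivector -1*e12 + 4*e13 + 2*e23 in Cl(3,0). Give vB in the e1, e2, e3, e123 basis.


vB has grade-1 (vector) and grade-3 (trivector) parts: vB = (v _| B) + (v ^ B).
Vector part <vB>_1:
  e1: -v2*b12 - v3*b13 = -(-1)*(-1) - (3)*(4) = -13
  e2: v1*b12 - v3*b23 = (-4)*(-1) - (3)*(2) = -2
  e3: v1*b13 + v2*b23 = (-4)*(4) + (-1)*(2) = -18
Trivector part <vB>_3:
  e123: v1*b23 - v2*b13 + v3*b12 = (-4)*(2) - (-1)*(4) + (3)*(-1) = -7
vB = -13*e1 - 2*e2 - 18*e3 - 7*e123


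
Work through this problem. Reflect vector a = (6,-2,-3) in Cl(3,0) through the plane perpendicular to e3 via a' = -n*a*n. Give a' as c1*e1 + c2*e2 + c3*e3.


Reflection formula: a' = -n*a*n, with n = e3 (unit vector, n^2 = 1).
For reflection through hyperplane perp to e3:
The component along e3 flips sign, others stay.
a = (6, -2, -3)
a' = (6, -2, 3)
a' = 6*e1 - 2*e2 + 3*e3


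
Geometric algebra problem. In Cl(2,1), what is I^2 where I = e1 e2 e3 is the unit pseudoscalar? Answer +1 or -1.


The pseudoscalar I = e1...e_n (product of all n generators) of Cl(p,q) satisfies I^2 = (-1)^(q + n(n-1)/2).
p = 2, q = 1, n = p + q = 3
n(n-1)/2 = 3 * 2 / 2 = 3
Exponent = q + n(n-1)/2 = 1 + 3 = 4
I^2 = (-1)^4 = +1


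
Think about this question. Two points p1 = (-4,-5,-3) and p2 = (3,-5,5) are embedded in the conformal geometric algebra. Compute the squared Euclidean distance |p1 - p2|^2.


p1 - p2 = (-7, 0, -8)
|p1 - p2|^2 = (-7)^2 + 0^2 + (-8)^2
= 49 + 0 + 64
= 113


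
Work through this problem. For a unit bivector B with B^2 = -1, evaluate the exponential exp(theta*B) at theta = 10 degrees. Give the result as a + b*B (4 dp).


For a unit bivector B with B^2 = -1, the exponential series gives
e^(theta*B) = cos(theta) + sin(theta)*B (the GA analogue of Euler's formula).
theta = 10 degrees = 0.174533 rad
cos(10 deg) = 0.9848
sin(10 deg) = 0.1736
exp(theta*B) = 0.9848 + 0.1736*B


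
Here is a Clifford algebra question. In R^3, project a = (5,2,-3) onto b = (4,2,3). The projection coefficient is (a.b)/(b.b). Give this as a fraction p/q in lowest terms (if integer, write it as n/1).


Projection coefficient = (a . b) / (b . b)
a . b = 5*4 + 2*2 + (-3)*3
= 20 + 4 + (-9) = 15
b . b = 4^2 + 2^2 + 3^2
= 16 + 4 + 9 = 29
Coefficient = 15/29
In lowest terms: 15/29


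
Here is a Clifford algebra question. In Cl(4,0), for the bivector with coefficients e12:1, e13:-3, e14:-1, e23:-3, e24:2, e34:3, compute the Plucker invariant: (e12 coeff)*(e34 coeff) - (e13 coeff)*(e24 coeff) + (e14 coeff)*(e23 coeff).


Plucker relation: af - be + cd
a*f = 1*3 = 3
b*e = (-3)*2 = -6
c*d = (-1)*(-3) = 3
af - be + cd = 3 - (-6) + 3
= 12


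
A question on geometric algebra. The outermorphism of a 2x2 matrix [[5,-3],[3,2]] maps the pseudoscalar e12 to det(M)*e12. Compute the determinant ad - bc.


The outermorphism of a linear map f sends e1^e2 to f(e1)^f(e2).
f(e1) = 5*e1 + 3*e2
f(e2) = -3*e1 + 2*e2
f(e1) ^ f(e2) = (5*e1 + 3*e2) ^ (-3*e1 + 2*e2)
= 5*2*e12 + 3*(-3)*e21
= (10 - (-9))*e12
= 19*e12
Coefficient = 19


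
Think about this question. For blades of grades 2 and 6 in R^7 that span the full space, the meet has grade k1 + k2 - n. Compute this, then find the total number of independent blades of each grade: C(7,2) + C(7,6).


Meet grade = grade(A) + grade(B) - n
= 2 + 6 - 7 = 1
C(7,2) = 21
C(7,6) = 7
dim_A + dim_B = 21 + 7 = 28


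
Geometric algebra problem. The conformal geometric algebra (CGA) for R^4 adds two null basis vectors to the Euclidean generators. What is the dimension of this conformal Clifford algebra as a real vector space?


The conformal model of R^4 uses Cl(5,1): the 4 Euclidean generators plus two extra orthogonal generators e+ (e+^2 = +1) and e- (e-^2 = -1), from which the null vectors e0, einf are built.
Number of generators m = 4 + 2 = 6.
dim Cl(p,q) = 2^m = 2^6 = 64


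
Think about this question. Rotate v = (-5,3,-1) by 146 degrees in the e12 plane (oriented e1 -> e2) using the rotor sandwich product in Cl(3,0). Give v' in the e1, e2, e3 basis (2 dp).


Rotor R = cos(73deg) - sin(73deg)*e12
Rotation angle theta = 2 * 73 = 146 degrees in the e12 plane (e1 -> e2).
The component perpendicular to the plane (e3) is invariant: v'_3 = v3 = -1.00
cos(146deg) = -0.8290, sin(146deg) = 0.5592
v'_1 = v1*cos(theta) - v2*sin(theta) = -5*(-0.8290) - 3*0.5592 = 2.47
v'_2 = v1*sin(theta) + v2*cos(theta) = -5*0.5592 + 3*(-0.8290) = -5.28
v' = 2.47*e1 - 5.28*e2 - 1.00*e3


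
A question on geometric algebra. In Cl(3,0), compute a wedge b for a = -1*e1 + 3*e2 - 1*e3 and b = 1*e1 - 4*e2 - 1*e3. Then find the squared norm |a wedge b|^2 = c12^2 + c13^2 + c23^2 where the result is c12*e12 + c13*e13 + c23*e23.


a wedge b = (a1*b2 - a2*b1)*e12 + (a1*b3 - a3*b1)*e13 + (a2*b3 - a3*b2)*e23
e12 coeff: (-1)*(-4) - 3*1 = 4 - 3 = 1
e13 coeff: (-1)*(-1) - (-1)*1 = 1 - (-1) = 2
e23 coeff: 3*(-1) - (-1)*(-4) = -3 - 4 = -7
|a wedge b|^2 = 1^2 + 2^2 + (-7)^2
= 1 + 4 + 49
= 54


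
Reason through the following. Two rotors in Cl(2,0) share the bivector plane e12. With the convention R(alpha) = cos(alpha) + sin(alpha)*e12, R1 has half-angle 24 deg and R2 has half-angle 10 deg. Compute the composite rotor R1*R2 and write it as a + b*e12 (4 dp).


Same-plane rotors commute and their half-angles add:
R1*R2 = cos(a1 + a2) + sin(a1 + a2)*e12.
a1 + a2 = 24 + 10 = 34 deg
cos(34 deg) = 0.8290
sin(34 deg) = 0.5592
R1*R2 = 0.8290 + 0.5592*e12
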